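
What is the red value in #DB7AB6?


Color: #DB7AB6
R = DB = 219
G = 7A = 122
B = B6 = 182
Red = 219


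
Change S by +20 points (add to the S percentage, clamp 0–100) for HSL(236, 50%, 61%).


Original S = 50%
Adjustment = +20 percentage points
New S = 50 + (20) = 70
Clamp to [0, 100] → 70
= HSL(236°, 70%, 61%)


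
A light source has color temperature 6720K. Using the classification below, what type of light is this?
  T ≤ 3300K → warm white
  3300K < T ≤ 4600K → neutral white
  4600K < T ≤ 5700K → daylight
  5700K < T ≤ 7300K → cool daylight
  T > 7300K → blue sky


Temperature: 6720K
5700K < 6720K ≤ 7300K → cool daylight
Classification: cool daylight


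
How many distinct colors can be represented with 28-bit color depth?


Colors = 2^bits = 2^28
= 268,435,456 colors


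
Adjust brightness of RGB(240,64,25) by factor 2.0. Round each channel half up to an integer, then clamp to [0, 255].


Multiply each channel by 2.0, round half up, clamp to [0, 255]
R: 240×2.0 = 480 → clamp → 255
G: 64×2.0 = 128
B: 25×2.0 = 50
= RGB(255, 128, 50)


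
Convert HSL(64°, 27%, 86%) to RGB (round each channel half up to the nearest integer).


H=64°, S=0.27, L=0.86
C = (1-|2L-1|)×S = (1-|0.72|)×0.27 = 0.0756
H' = H/60 = 64/60 ≈ 1.0667; X = C×(1-|H' mod 2 - 1|) = 0.07056
m = L - C/2 = 0.86 - 0.0378 = 0.8222
Sector ⌊H'⌋ = 1 → (R',G',B') = (0.07056, 0.0756, 0.0)
RGB = ((R'+m)×255, (G'+m)×255, (B'+m)×255) = (227.6538, 228.939, 209.661)
Round half up → RGB(228, 229, 210)


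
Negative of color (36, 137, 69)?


Invert: (255-R, 255-G, 255-B)
R: 255-36 = 219
G: 255-137 = 118
B: 255-69 = 186
= RGB(219, 118, 186)


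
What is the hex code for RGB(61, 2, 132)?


R = 61 → 3D (hex)
G = 2 → 02 (hex)
B = 132 → 84 (hex)
Hex = #3D0284


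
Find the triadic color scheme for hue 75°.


Triadic: equally spaced at 120° intervals
H1 = 75°
H2 = (75 + 120) mod 360 = 195°
H3 = (75 + 240) mod 360 = 315°
Triadic = 75°, 195°, 315°


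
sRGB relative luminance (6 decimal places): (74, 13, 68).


Linearize each channel (sRGB transfer function): c = v/255; c_lin = c/12.92 if c ≤ 0.04045, else ((c+0.055)/1.055)^2.4
  R: 74/255 ≈ 0.290196 > 0.04045 → ((0.290196+0.055)/1.055)^2.4 ≈ 0.068478
  G: 13/255 ≈ 0.050980 > 0.04045 → ((0.050980+0.055)/1.055)^2.4 ≈ 0.004025
  B: 68/255 ≈ 0.266667 > 0.04045 → ((0.266667+0.055)/1.055)^2.4 ≈ 0.057805
R_lin = 0.068478, G_lin = 0.004025, B_lin = 0.057805
L = 0.2126×R + 0.7152×G + 0.0722×B
L = 0.2126×0.068478 + 0.7152×0.004025 + 0.0722×0.057805
L ≈ 0.021610


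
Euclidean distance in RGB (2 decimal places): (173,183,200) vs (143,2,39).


d = √[(R₁-R₂)² + (G₁-G₂)² + (B₁-B₂)²]
d = √[(173-143)² + (183-2)² + (200-39)²]
d = √[900 + 32761 + 25921]
d = √59582
d ≈ 244.09


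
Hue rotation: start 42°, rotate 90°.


New hue = (H + rotation) mod 360
New hue = (42 + 90) mod 360
= 132 mod 360
= 132°


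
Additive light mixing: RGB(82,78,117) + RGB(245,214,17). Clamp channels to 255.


Additive: each channel = min(255, C₁+C₂)
R: 82+245 = 327 → 255
G: 78+214 = 292 → 255
B: 117+17 = 134 → 134
= RGB(255, 255, 134)


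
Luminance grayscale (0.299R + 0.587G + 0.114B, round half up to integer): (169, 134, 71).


Gray = 0.299×R + 0.587×G + 0.114×B
Gray = 0.299×169 + 0.587×134 + 0.114×71
Gray = 50.531 + 78.658 + 8.094
Gray = 137.283 → round half up → 137
Gray = 137


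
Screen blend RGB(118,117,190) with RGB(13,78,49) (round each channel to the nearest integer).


Screen: C = 255 - (255-A)×(255-B)/255, rounded to nearest integer
R: 255 - (255-118)×(255-13)/255 = 255 - 33154/255 ≈ 255 - 130.016 = 124.984 → 125
G: 255 - (255-117)×(255-78)/255 = 255 - 24426/255 ≈ 255 - 95.788 = 159.212 → 159
B: 255 - (255-190)×(255-49)/255 = 255 - 13390/255 ≈ 255 - 52.510 = 202.490 → 202
= RGB(125, 159, 202)


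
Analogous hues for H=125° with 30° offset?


Base hue: 125°
Left analog: (125 - 30) mod 360 = 95°
Right analog: (125 + 30) mod 360 = 155°
Analogous hues = 95° and 155°


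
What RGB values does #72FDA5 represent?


72 → 114 (R)
FD → 253 (G)
A5 → 165 (B)
= RGB(114, 253, 165)


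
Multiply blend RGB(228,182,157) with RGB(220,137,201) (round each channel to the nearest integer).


Multiply: C = A×B/255, rounded to nearest integer
R: 228×220/255 = 50160/255 ≈ 196.706 → 197
G: 182×137/255 = 24934/255 ≈ 97.780 → 98
B: 157×201/255 = 31557/255 ≈ 123.753 → 124
= RGB(197, 98, 124)


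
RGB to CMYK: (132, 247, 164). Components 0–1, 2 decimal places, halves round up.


R'=132/255≈0.5176, G'=247/255≈0.9686, B'=164/255≈0.6431
K = 1 - max(R',G',B') = 1 - 247/255 = 8/255 = 0.03137… → 0.03
(1-R'-K)/(1-K) simplifies to (max-R)/max with max = 247:
C = (247-132)/247 = 115/247 = 0.46558… → 0.47
M = (247-247)/247 = 0/247 = 0 → 0.00
Y = (247-164)/247 = 83/247 = 0.33603… → 0.34
= CMYK(0.47, 0.00, 0.34, 0.03)


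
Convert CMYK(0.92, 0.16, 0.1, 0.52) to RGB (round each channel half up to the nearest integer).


R = 255 × (1-C) × (1-K) = 255 × 0.08 × 0.48 = 9.792 → 10
G = 255 × (1-M) × (1-K) = 255 × 0.84 × 0.48 = 102.816 → 103
B = 255 × (1-Y) × (1-K) = 255 × 0.90 × 0.48 = 110.16 → 110
= RGB(10, 103, 110)


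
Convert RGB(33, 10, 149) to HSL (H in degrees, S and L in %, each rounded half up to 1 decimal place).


Normalize: R'=33/255≈0.1294, G'=10/255≈0.0392, B'=149/255≈0.5843
Max=149/255, Min=10/255, Δ=Max-Min=139/255
L = (Max+Min)/2 = (149+10)/510 = 159/510 = 0.31176… → L = 31.2%
L ≤ 0.5 → S = Δ/(Max+Min) = 139/(149+10) = 139/159 = 0.87421… → S = 87.4%
(the 1/255 factors cancel in S and H, so raw channel differences can be used)
Max is B' → H = 60 × ((R-G)/Δ + 4) = 60 × ((33-10)/139 + 4)
  23/139 + 4 = 0.1654… + 4 = 4.1654…
  H = 60 × 4.1654… = 249.928…° → H = 249.9°
= HSL(249.9°, 87.4%, 31.2%)


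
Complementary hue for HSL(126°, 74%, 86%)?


Complement = opposite side of color wheel = hue + 180°
H' = (126 + 180) mod 360 = 306°
S and L unchanged.
= HSL(306°, 74%, 86%)


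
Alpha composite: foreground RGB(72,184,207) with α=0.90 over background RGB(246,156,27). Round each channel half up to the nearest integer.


C = α×F + (1-α)×B, with 1-α = 0.10
R: 0.90×72 + 0.10×246 = 64.80 + 24.60 = 89.40 → 89
G: 0.90×184 + 0.10×156 = 165.60 + 15.60 = 181.20 → 181
B: 0.90×207 + 0.10×27 = 186.30 + 2.70 = 189.00 → 189
= RGB(89, 181, 189)


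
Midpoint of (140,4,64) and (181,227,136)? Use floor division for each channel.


Midpoint: each channel = ⌊(C₁+C₂)/2⌋
R: ⌊(140+181)/2⌋ = 160
G: ⌊(4+227)/2⌋ = 115
B: ⌊(64+136)/2⌋ = 100
= RGB(160, 115, 100)


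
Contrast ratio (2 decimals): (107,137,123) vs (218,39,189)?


Linearize each sRGB channel c=v/255: c/12.92 if c ≤ 0.04045 else ((c+0.055)/1.055)^2.4
L = 0.2126×R_lin + 0.7152×G_lin + 0.0722×B_lin
Color 1 (107,137,123):
  R=107: 107/255≈0.4196 > 0.04045 → ((0.4196+0.055)/1.055)^2.4 ≈ 0.14703
  G=137: 137/255≈0.5373 > 0.04045 → ((0.5373+0.055)/1.055)^2.4 ≈ 0.25016
  B=123: 123/255≈0.4824 > 0.04045 → ((0.4824+0.055)/1.055)^2.4 ≈ 0.19807
  L1 = 0.2126×0.14703 + 0.7152×0.25016 + 0.0722×0.19807 ≈ 0.22447
Color 2 (218,39,189):
  R=218: 218/255≈0.8549 > 0.04045 → ((0.8549+0.055)/1.055)^2.4 ≈ 0.70110
  G=39: 39/255≈0.1529 > 0.04045 → ((0.1529+0.055)/1.055)^2.4 ≈ 0.02029
  B=189: 189/255≈0.7412 > 0.04045 → ((0.7412+0.055)/1.055)^2.4 ≈ 0.50888
  L2 = 0.2126×0.70110 + 0.7152×0.02029 + 0.0722×0.50888 ≈ 0.20031
Lighter = 0.22447, Darker = 0.20031
Ratio = (L_lighter + 0.05) / (L_darker + 0.05)
Ratio = (0.22447 + 0.05) / (0.20031 + 0.05) = 0.27447 / 0.25031 ≈ 1.0965
Ratio ≈ 1.10:1


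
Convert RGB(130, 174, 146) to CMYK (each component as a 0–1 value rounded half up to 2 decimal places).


R'=130/255≈0.5098, G'=174/255≈0.6824, B'=146/255≈0.5725
K = 1 - max(R',G',B') = 1 - 174/255 = 81/255 = 0.31764… → 0.32
(1-R'-K)/(1-K) simplifies to (max-R)/max with max = 174:
C = (174-130)/174 = 44/174 = 0.25287… → 0.25
M = (174-174)/174 = 0/174 = 0 → 0.00
Y = (174-146)/174 = 28/174 = 0.16091… → 0.16
= CMYK(0.25, 0.00, 0.16, 0.32)


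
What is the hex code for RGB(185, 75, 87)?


R = 185 → B9 (hex)
G = 75 → 4B (hex)
B = 87 → 57 (hex)
Hex = #B94B57


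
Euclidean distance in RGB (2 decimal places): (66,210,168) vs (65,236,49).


d = √[(R₁-R₂)² + (G₁-G₂)² + (B₁-B₂)²]
d = √[(66-65)² + (210-236)² + (168-49)²]
d = √[1 + 676 + 14161]
d = √14838
d ≈ 121.81


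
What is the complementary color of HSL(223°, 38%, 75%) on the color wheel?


Complement = opposite side of color wheel = hue + 180°
H' = (223 + 180) mod 360 = 43°
S and L unchanged.
= HSL(43°, 38%, 75%)


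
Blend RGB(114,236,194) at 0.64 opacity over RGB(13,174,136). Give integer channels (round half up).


C = α×F + (1-α)×B, with 1-α = 0.36
R: 0.64×114 + 0.36×13 = 72.96 + 4.68 = 77.64 → 78
G: 0.64×236 + 0.36×174 = 151.04 + 62.64 = 213.68 → 214
B: 0.64×194 + 0.36×136 = 124.16 + 48.96 = 173.12 → 173
= RGB(78, 214, 173)


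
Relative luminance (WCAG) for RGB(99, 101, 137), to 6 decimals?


Linearize each channel (sRGB transfer function): c = v/255; c_lin = c/12.92 if c ≤ 0.04045, else ((c+0.055)/1.055)^2.4
  R: 99/255 ≈ 0.388235 > 0.04045 → ((0.388235+0.055)/1.055)^2.4 ≈ 0.124772
  G: 101/255 ≈ 0.396078 > 0.04045 → ((0.396078+0.055)/1.055)^2.4 ≈ 0.130136
  B: 137/255 ≈ 0.537255 > 0.04045 → ((0.537255+0.055)/1.055)^2.4 ≈ 0.250158
R_lin = 0.124772, G_lin = 0.130136, B_lin = 0.250158
L = 0.2126×R + 0.7152×G + 0.0722×B
L = 0.2126×0.124772 + 0.7152×0.130136 + 0.0722×0.250158
L ≈ 0.137662


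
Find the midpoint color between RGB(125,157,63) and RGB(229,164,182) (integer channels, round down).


Midpoint: each channel = ⌊(C₁+C₂)/2⌋
R: ⌊(125+229)/2⌋ = 177
G: ⌊(157+164)/2⌋ = 160
B: ⌊(63+182)/2⌋ = 122
= RGB(177, 160, 122)


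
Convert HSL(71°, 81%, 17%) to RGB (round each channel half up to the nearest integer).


H=71°, S=0.81, L=0.17
C = (1-|2L-1|)×S = (1-|-0.66|)×0.81 = 0.2754
H' = H/60 = 71/60 ≈ 1.1833; X = C×(1-|H' mod 2 - 1|) = 0.22491
m = L - C/2 = 0.17 - 0.1377 = 0.0323
Sector ⌊H'⌋ = 1 → (R',G',B') = (0.22491, 0.2754, 0.0)
RGB = ((R'+m)×255, (G'+m)×255, (B'+m)×255) = (65.58855, 78.4635, 8.2365)
Round half up → RGB(66, 78, 8)


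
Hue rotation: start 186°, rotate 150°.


New hue = (H + rotation) mod 360
New hue = (186 + 150) mod 360
= 336 mod 360
= 336°


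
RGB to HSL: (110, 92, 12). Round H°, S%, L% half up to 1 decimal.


Normalize: R'=110/255≈0.4314, G'=92/255≈0.3608, B'=12/255≈0.0471
Max=110/255, Min=12/255, Δ=Max-Min=98/255
L = (Max+Min)/2 = (110+12)/510 = 122/510 = 0.23921… → L = 23.9%
L ≤ 0.5 → S = Δ/(Max+Min) = 98/(110+12) = 98/122 = 0.80327… → S = 80.3%
(the 1/255 factors cancel in S and H, so raw channel differences can be used)
Max is R' → H = 60 × (((G-B)/Δ) mod 6) = 60 × (((92-12)/98) mod 6)
  80/98 = 0.8163…
  H = 60 × 0.8163… = 48.979…° → H = 49.0°
= HSL(49.0°, 80.3%, 23.9%)


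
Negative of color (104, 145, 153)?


Invert: (255-R, 255-G, 255-B)
R: 255-104 = 151
G: 255-145 = 110
B: 255-153 = 102
= RGB(151, 110, 102)


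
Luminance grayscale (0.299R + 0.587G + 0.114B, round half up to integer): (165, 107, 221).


Gray = 0.299×R + 0.587×G + 0.114×B
Gray = 0.299×165 + 0.587×107 + 0.114×221
Gray = 49.335 + 62.809 + 25.194
Gray = 137.338 → round half up → 137
Gray = 137


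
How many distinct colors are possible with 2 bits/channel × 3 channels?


Total bits = 2 bits/channel × 3 channels = 6 bits
Distinct colors = 2^6
= 64 colors


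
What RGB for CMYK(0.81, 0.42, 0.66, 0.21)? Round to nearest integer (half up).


R = 255 × (1-C) × (1-K) = 255 × 0.19 × 0.79 = 38.2755 → 38
G = 255 × (1-M) × (1-K) = 255 × 0.58 × 0.79 = 116.841 → 117
B = 255 × (1-Y) × (1-K) = 255 × 0.34 × 0.79 = 68.493 → 68
= RGB(38, 117, 68)


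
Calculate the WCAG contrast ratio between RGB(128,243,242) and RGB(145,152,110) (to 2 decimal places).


Linearize each sRGB channel c=v/255: c/12.92 if c ≤ 0.04045 else ((c+0.055)/1.055)^2.4
L = 0.2126×R_lin + 0.7152×G_lin + 0.0722×B_lin
Color 1 (128,243,242):
  R=128: 128/255≈0.5020 > 0.04045 → ((0.5020+0.055)/1.055)^2.4 ≈ 0.21586
  G=243: 243/255≈0.9529 > 0.04045 → ((0.9529+0.055)/1.055)^2.4 ≈ 0.89627
  B=242: 242/255≈0.9490 > 0.04045 → ((0.9490+0.055)/1.055)^2.4 ≈ 0.88792
  L1 = 0.2126×0.21586 + 0.7152×0.89627 + 0.0722×0.88792 ≈ 0.75101
Color 2 (145,152,110):
  R=145: 145/255≈0.5686 > 0.04045 → ((0.5686+0.055)/1.055)^2.4 ≈ 0.28315
  G=152: 152/255≈0.5961 > 0.04045 → ((0.5961+0.055)/1.055)^2.4 ≈ 0.31399
  B=110: 110/255≈0.4314 > 0.04045 → ((0.4314+0.055)/1.055)^2.4 ≈ 0.15593
  L2 = 0.2126×0.28315 + 0.7152×0.31399 + 0.0722×0.15593 ≈ 0.29602
Lighter = 0.75101, Darker = 0.29602
Ratio = (L_lighter + 0.05) / (L_darker + 0.05)
Ratio = (0.75101 + 0.05) / (0.29602 + 0.05) = 0.80101 / 0.34602 ≈ 2.3149
Ratio ≈ 2.31:1


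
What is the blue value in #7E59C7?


Color: #7E59C7
R = 7E = 126
G = 59 = 89
B = C7 = 199
Blue = 199


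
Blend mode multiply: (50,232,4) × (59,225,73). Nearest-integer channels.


Multiply: C = A×B/255, rounded to nearest integer
R: 50×59/255 = 2950/255 ≈ 11.569 → 12
G: 232×225/255 = 52200/255 ≈ 204.706 → 205
B: 4×73/255 = 292/255 ≈ 1.145 → 1
= RGB(12, 205, 1)


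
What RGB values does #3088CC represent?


30 → 48 (R)
88 → 136 (G)
CC → 204 (B)
= RGB(48, 136, 204)


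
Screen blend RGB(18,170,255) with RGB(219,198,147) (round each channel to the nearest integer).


Screen: C = 255 - (255-A)×(255-B)/255, rounded to nearest integer
R: 255 - (255-18)×(255-219)/255 = 255 - 8532/255 ≈ 255 - 33.459 = 221.541 → 222
G: 255 - (255-170)×(255-198)/255 = 255 - 4845/255 ≈ 255 - 19.000 = 236.000 → 236
B: 255 - (255-255)×(255-147)/255 = 255 - 0/255 ≈ 255 - 0.000 = 255.000 → 255
= RGB(222, 236, 255)


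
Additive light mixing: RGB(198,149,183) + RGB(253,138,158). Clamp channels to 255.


Additive: each channel = min(255, C₁+C₂)
R: 198+253 = 451 → 255
G: 149+138 = 287 → 255
B: 183+158 = 341 → 255
= RGB(255, 255, 255)


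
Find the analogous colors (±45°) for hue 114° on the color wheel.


Base hue: 114°
Left analog: (114 - 45) mod 360 = 69°
Right analog: (114 + 45) mod 360 = 159°
Analogous hues = 69° and 159°


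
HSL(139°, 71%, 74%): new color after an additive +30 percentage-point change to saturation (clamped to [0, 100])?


Original S = 71%
Adjustment = +30 percentage points
New S = 71 + (30) = 101
Clamp to [0, 100] → 100
= HSL(139°, 100%, 74%)


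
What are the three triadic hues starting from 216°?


Triadic: equally spaced at 120° intervals
H1 = 216°
H2 = (216 + 120) mod 360 = 336°
H3 = (216 + 240) mod 360 = 96°
Triadic = 216°, 336°, 96°


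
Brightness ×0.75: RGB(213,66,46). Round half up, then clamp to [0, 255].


Multiply each channel by 0.75, round half up, clamp to [0, 255]
R: 213×0.75 = 159.75 → round → 160
G: 66×0.75 = 49.5 → round → 50
B: 46×0.75 = 34.5 → round → 35
= RGB(160, 50, 35)


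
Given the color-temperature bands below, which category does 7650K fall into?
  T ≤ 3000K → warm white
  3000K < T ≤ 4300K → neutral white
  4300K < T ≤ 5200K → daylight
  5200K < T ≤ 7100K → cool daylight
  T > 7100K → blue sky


Temperature: 7650K
7650K > 7100K → blue sky
Classification: blue sky


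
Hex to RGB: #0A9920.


0A → 10 (R)
99 → 153 (G)
20 → 32 (B)
= RGB(10, 153, 32)


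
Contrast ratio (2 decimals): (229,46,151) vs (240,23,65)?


Linearize each sRGB channel c=v/255: c/12.92 if c ≤ 0.04045 else ((c+0.055)/1.055)^2.4
L = 0.2126×R_lin + 0.7152×G_lin + 0.0722×B_lin
Color 1 (229,46,151):
  R=229: 229/255≈0.8980 > 0.04045 → ((0.8980+0.055)/1.055)^2.4 ≈ 0.78354
  G=46: 46/255≈0.1804 > 0.04045 → ((0.1804+0.055)/1.055)^2.4 ≈ 0.02732
  B=151: 151/255≈0.5922 > 0.04045 → ((0.5922+0.055)/1.055)^2.4 ≈ 0.30947
  L1 = 0.2126×0.78354 + 0.7152×0.02732 + 0.0722×0.30947 ≈ 0.20846
Color 2 (240,23,65):
  R=240: 240/255≈0.9412 > 0.04045 → ((0.9412+0.055)/1.055)^2.4 ≈ 0.87137
  G=23: 23/255≈0.0902 > 0.04045 → ((0.0902+0.055)/1.055)^2.4 ≈ 0.00857
  B=65: 65/255≈0.2549 > 0.04045 → ((0.2549+0.055)/1.055)^2.4 ≈ 0.05286
  L2 = 0.2126×0.87137 + 0.7152×0.00857 + 0.0722×0.05286 ≈ 0.19520
Lighter = 0.20846, Darker = 0.19520
Ratio = (L_lighter + 0.05) / (L_darker + 0.05)
Ratio = (0.20846 + 0.05) / (0.19520 + 0.05) = 0.25846 / 0.24520 ≈ 1.0541
Ratio ≈ 1.05:1


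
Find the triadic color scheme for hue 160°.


Triadic: equally spaced at 120° intervals
H1 = 160°
H2 = (160 + 120) mod 360 = 280°
H3 = (160 + 240) mod 360 = 40°
Triadic = 160°, 280°, 40°


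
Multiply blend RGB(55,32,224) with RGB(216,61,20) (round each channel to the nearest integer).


Multiply: C = A×B/255, rounded to nearest integer
R: 55×216/255 = 11880/255 ≈ 46.588 → 47
G: 32×61/255 = 1952/255 ≈ 7.655 → 8
B: 224×20/255 = 4480/255 ≈ 17.569 → 18
= RGB(47, 8, 18)


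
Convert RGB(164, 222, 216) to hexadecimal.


R = 164 → A4 (hex)
G = 222 → DE (hex)
B = 216 → D8 (hex)
Hex = #A4DED8


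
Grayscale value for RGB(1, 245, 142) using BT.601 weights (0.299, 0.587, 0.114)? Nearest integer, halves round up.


Gray = 0.299×R + 0.587×G + 0.114×B
Gray = 0.299×1 + 0.587×245 + 0.114×142
Gray = 0.299 + 143.815 + 16.188
Gray = 160.302 → round half up → 160
Gray = 160


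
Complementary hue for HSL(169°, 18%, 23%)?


Complement = opposite side of color wheel = hue + 180°
H' = (169 + 180) mod 360 = 349°
S and L unchanged.
= HSL(349°, 18%, 23%)


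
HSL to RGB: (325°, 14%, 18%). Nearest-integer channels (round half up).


H=325°, S=0.14, L=0.18
C = (1-|2L-1|)×S = (1-|-0.64|)×0.14 = 0.0504
H' = H/60 = 325/60 ≈ 5.4167; X = C×(1-|H' mod 2 - 1|) = 0.0294
m = L - C/2 = 0.18 - 0.0252 = 0.1548
Sector ⌊H'⌋ = 5 → (R',G',B') = (0.0504, 0.0, 0.0294)
RGB = ((R'+m)×255, (G'+m)×255, (B'+m)×255) = (52.326, 39.474, 46.971)
Round half up → RGB(52, 39, 47)


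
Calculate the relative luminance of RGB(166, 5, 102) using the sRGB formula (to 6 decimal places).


Linearize each channel (sRGB transfer function): c = v/255; c_lin = c/12.92 if c ≤ 0.04045, else ((c+0.055)/1.055)^2.4
  R: 166/255 ≈ 0.650980 > 0.04045 → ((0.650980+0.055)/1.055)^2.4 ≈ 0.381326
  G: 5/255 ≈ 0.019608 ≤ 0.04045 → 0.019608/12.92 ≈ 0.001518
  B: 102/255 ≈ 0.400000 > 0.04045 → ((0.400000+0.055)/1.055)^2.4 ≈ 0.132868
R_lin = 0.381326, G_lin = 0.001518, B_lin = 0.132868
L = 0.2126×R + 0.7152×G + 0.0722×B
L = 0.2126×0.381326 + 0.7152×0.001518 + 0.0722×0.132868
L ≈ 0.091748


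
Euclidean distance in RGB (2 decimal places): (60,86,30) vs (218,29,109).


d = √[(R₁-R₂)² + (G₁-G₂)² + (B₁-B₂)²]
d = √[(60-218)² + (86-29)² + (30-109)²]
d = √[24964 + 3249 + 6241]
d = √34454
d ≈ 185.62


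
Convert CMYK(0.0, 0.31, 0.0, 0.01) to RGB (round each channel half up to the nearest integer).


R = 255 × (1-C) × (1-K) = 255 × 1.00 × 0.99 = 252.45 → 252
G = 255 × (1-M) × (1-K) = 255 × 0.69 × 0.99 = 174.1905 → 174
B = 255 × (1-Y) × (1-K) = 255 × 1.00 × 0.99 = 252.45 → 252
= RGB(252, 174, 252)


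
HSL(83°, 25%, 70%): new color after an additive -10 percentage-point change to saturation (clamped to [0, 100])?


Original S = 25%
Adjustment = -10 percentage points
New S = 25 + (-10) = 15
Clamp to [0, 100] → 15
= HSL(83°, 15%, 70%)


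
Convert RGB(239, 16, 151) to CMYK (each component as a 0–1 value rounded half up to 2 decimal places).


R'=239/255≈0.9373, G'=16/255≈0.0627, B'=151/255≈0.5922
K = 1 - max(R',G',B') = 1 - 239/255 = 16/255 = 0.06274… → 0.06
(1-R'-K)/(1-K) simplifies to (max-R)/max with max = 239:
C = (239-239)/239 = 0/239 = 0 → 0.00
M = (239-16)/239 = 223/239 = 0.93305… → 0.93
Y = (239-151)/239 = 88/239 = 0.36820… → 0.37
= CMYK(0.00, 0.93, 0.37, 0.06)


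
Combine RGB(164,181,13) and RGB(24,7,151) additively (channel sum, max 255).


Additive: each channel = min(255, C₁+C₂)
R: 164+24 = 188 → 188
G: 181+7 = 188 → 188
B: 13+151 = 164 → 164
= RGB(188, 188, 164)


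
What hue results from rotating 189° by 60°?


New hue = (H + rotation) mod 360
New hue = (189 + 60) mod 360
= 249 mod 360
= 249°


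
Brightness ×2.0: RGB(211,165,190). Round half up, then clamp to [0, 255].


Multiply each channel by 2.0, round half up, clamp to [0, 255]
R: 211×2.0 = 422 → clamp → 255
G: 165×2.0 = 330 → clamp → 255
B: 190×2.0 = 380 → clamp → 255
= RGB(255, 255, 255)


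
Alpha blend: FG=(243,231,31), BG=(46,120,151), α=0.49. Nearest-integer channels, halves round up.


C = α×F + (1-α)×B, with 1-α = 0.51
R: 0.49×243 + 0.51×46 = 119.07 + 23.46 = 142.53 → 143
G: 0.49×231 + 0.51×120 = 113.19 + 61.20 = 174.39 → 174
B: 0.49×31 + 0.51×151 = 15.19 + 77.01 = 92.20 → 92
= RGB(143, 174, 92)


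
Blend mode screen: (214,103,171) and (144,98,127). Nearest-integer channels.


Screen: C = 255 - (255-A)×(255-B)/255, rounded to nearest integer
R: 255 - (255-214)×(255-144)/255 = 255 - 4551/255 ≈ 255 - 17.847 = 237.153 → 237
G: 255 - (255-103)×(255-98)/255 = 255 - 23864/255 ≈ 255 - 93.584 = 161.416 → 161
B: 255 - (255-171)×(255-127)/255 = 255 - 10752/255 ≈ 255 - 42.165 = 212.835 → 213
= RGB(237, 161, 213)


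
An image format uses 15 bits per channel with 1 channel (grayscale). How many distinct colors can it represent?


Total bits = 15 bits/channel × 1 channels = 15 bits
Distinct colors = 2^15
= 32,768 colors


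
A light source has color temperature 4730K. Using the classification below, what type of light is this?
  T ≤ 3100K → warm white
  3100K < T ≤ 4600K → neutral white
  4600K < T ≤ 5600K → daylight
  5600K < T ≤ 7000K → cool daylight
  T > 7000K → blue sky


Temperature: 4730K
4600K < 4730K ≤ 5600K → daylight
Classification: daylight


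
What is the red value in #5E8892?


Color: #5E8892
R = 5E = 94
G = 88 = 136
B = 92 = 146
Red = 94


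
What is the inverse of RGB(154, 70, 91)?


Invert: (255-R, 255-G, 255-B)
R: 255-154 = 101
G: 255-70 = 185
B: 255-91 = 164
= RGB(101, 185, 164)


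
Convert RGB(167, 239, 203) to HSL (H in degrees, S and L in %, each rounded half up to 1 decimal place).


Normalize: R'=167/255≈0.6549, G'=239/255≈0.9373, B'=203/255≈0.7961
Max=239/255, Min=167/255, Δ=Max-Min=72/255
L = (Max+Min)/2 = (239+167)/510 = 406/510 = 0.79607… → L = 79.6%
L > 0.5 → S = Δ/(2-Max-Min) = 72/(510-239-167) = 72/104 = 0.69230… → S = 69.2%
(the 1/255 factors cancel in S and H, so raw channel differences can be used)
Max is G' → H = 60 × ((B-R)/Δ + 2) = 60 × ((203-167)/72 + 2)
  36/72 + 2 = 0.5 + 2 = 2.5
  H = 60 × 2.5 = 150° → H = 150.0°
= HSL(150.0°, 69.2%, 79.6%)


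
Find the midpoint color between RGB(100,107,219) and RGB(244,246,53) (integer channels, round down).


Midpoint: each channel = ⌊(C₁+C₂)/2⌋
R: ⌊(100+244)/2⌋ = 172
G: ⌊(107+246)/2⌋ = 176
B: ⌊(219+53)/2⌋ = 136
= RGB(172, 176, 136)


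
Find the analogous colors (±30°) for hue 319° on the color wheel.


Base hue: 319°
Left analog: (319 - 30) mod 360 = 289°
Right analog: (319 + 30) mod 360 = 349°
Analogous hues = 289° and 349°


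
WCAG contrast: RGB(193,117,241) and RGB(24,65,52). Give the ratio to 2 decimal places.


Linearize each sRGB channel c=v/255: c/12.92 if c ≤ 0.04045 else ((c+0.055)/1.055)^2.4
L = 0.2126×R_lin + 0.7152×G_lin + 0.0722×B_lin
Color 1 (193,117,241):
  R=193: 193/255≈0.7569 > 0.04045 → ((0.7569+0.055)/1.055)^2.4 ≈ 0.53328
  G=117: 117/255≈0.4588 > 0.04045 → ((0.4588+0.055)/1.055)^2.4 ≈ 0.17789
  B=241: 241/255≈0.9451 > 0.04045 → ((0.9451+0.055)/1.055)^2.4 ≈ 0.87962
  L1 = 0.2126×0.53328 + 0.7152×0.17789 + 0.0722×0.87962 ≈ 0.30411
Color 2 (24,65,52):
  R=24: 24/255≈0.0941 > 0.04045 → ((0.0941+0.055)/1.055)^2.4 ≈ 0.00913
  G=65: 65/255≈0.2549 > 0.04045 → ((0.2549+0.055)/1.055)^2.4 ≈ 0.05286
  B=52: 52/255≈0.2039 > 0.04045 → ((0.2039+0.055)/1.055)^2.4 ≈ 0.03434
  L2 = 0.2126×0.00913 + 0.7152×0.05286 + 0.0722×0.03434 ≈ 0.04223
Lighter = 0.30411, Darker = 0.04223
Ratio = (L_lighter + 0.05) / (L_darker + 0.05)
Ratio = (0.30411 + 0.05) / (0.04223 + 0.05) = 0.35411 / 0.09223 ≈ 3.8395
Ratio ≈ 3.84:1


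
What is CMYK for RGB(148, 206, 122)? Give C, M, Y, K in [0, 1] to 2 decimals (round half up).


R'=148/255≈0.5804, G'=206/255≈0.8078, B'=122/255≈0.4784
K = 1 - max(R',G',B') = 1 - 206/255 = 49/255 = 0.19215… → 0.19
(1-R'-K)/(1-K) simplifies to (max-R)/max with max = 206:
C = (206-148)/206 = 58/206 = 0.28155… → 0.28
M = (206-206)/206 = 0/206 = 0 → 0.00
Y = (206-122)/206 = 84/206 = 0.40776… → 0.41
= CMYK(0.28, 0.00, 0.41, 0.19)


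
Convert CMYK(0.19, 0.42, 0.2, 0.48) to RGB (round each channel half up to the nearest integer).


R = 255 × (1-C) × (1-K) = 255 × 0.81 × 0.52 = 107.406 → 107
G = 255 × (1-M) × (1-K) = 255 × 0.58 × 0.52 = 76.908 → 77
B = 255 × (1-Y) × (1-K) = 255 × 0.80 × 0.52 = 106.08 → 106
= RGB(107, 77, 106)


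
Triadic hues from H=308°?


Triadic: equally spaced at 120° intervals
H1 = 308°
H2 = (308 + 120) mod 360 = 68°
H3 = (308 + 240) mod 360 = 188°
Triadic = 308°, 68°, 188°


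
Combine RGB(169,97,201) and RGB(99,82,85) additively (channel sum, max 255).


Additive: each channel = min(255, C₁+C₂)
R: 169+99 = 268 → 255
G: 97+82 = 179 → 179
B: 201+85 = 286 → 255
= RGB(255, 179, 255)


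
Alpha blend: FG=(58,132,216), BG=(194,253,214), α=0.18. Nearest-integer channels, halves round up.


C = α×F + (1-α)×B, with 1-α = 0.82
R: 0.18×58 + 0.82×194 = 10.44 + 159.08 = 169.52 → 170
G: 0.18×132 + 0.82×253 = 23.76 + 207.46 = 231.22 → 231
B: 0.18×216 + 0.82×214 = 38.88 + 175.48 = 214.36 → 214
= RGB(170, 231, 214)


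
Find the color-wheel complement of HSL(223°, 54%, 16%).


Complement = opposite side of color wheel = hue + 180°
H' = (223 + 180) mod 360 = 43°
S and L unchanged.
= HSL(43°, 54%, 16%)


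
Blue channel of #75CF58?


Color: #75CF58
R = 75 = 117
G = CF = 207
B = 58 = 88
Blue = 88


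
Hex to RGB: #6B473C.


6B → 107 (R)
47 → 71 (G)
3C → 60 (B)
= RGB(107, 71, 60)


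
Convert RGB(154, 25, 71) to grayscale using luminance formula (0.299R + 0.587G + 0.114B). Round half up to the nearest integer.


Gray = 0.299×R + 0.587×G + 0.114×B
Gray = 0.299×154 + 0.587×25 + 0.114×71
Gray = 46.046 + 14.675 + 8.094
Gray = 68.815 → round half up → 69
Gray = 69


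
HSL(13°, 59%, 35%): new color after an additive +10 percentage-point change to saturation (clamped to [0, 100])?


Original S = 59%
Adjustment = +10 percentage points
New S = 59 + (10) = 69
Clamp to [0, 100] → 69
= HSL(13°, 69%, 35%)


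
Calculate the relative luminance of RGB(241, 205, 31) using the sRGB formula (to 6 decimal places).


Linearize each channel (sRGB transfer function): c = v/255; c_lin = c/12.92 if c ≤ 0.04045, else ((c+0.055)/1.055)^2.4
  R: 241/255 ≈ 0.945098 > 0.04045 → ((0.945098+0.055)/1.055)^2.4 ≈ 0.879622
  G: 205/255 ≈ 0.803922 > 0.04045 → ((0.803922+0.055)/1.055)^2.4 ≈ 0.610496
  B: 31/255 ≈ 0.121569 > 0.04045 → ((0.121569+0.055)/1.055)^2.4 ≈ 0.013702
R_lin = 0.879622, G_lin = 0.610496, B_lin = 0.013702
L = 0.2126×R + 0.7152×G + 0.0722×B
L = 0.2126×0.879622 + 0.7152×0.610496 + 0.0722×0.013702
L ≈ 0.624623


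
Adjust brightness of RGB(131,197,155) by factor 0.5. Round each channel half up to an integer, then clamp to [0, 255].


Multiply each channel by 0.5, round half up, clamp to [0, 255]
R: 131×0.5 = 65.5 → round → 66
G: 197×0.5 = 98.5 → round → 99
B: 155×0.5 = 77.5 → round → 78
= RGB(66, 99, 78)


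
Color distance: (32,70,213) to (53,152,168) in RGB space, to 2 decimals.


d = √[(R₁-R₂)² + (G₁-G₂)² + (B₁-B₂)²]
d = √[(32-53)² + (70-152)² + (213-168)²]
d = √[441 + 6724 + 2025]
d = √9190
d ≈ 95.86


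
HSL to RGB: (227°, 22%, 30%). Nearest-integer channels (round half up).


H=227°, S=0.22, L=0.30
C = (1-|2L-1|)×S = (1-|-0.40|)×0.22 = 0.132
H' = H/60 = 227/60 ≈ 3.7833; X = C×(1-|H' mod 2 - 1|) = 0.0286
m = L - C/2 = 0.30 - 0.066 = 0.234
Sector ⌊H'⌋ = 3 → (R',G',B') = (0.0, 0.0286, 0.132)
RGB = ((R'+m)×255, (G'+m)×255, (B'+m)×255) = (59.67, 66.963, 93.33)
Round half up → RGB(60, 67, 93)


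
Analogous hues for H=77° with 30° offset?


Base hue: 77°
Left analog: (77 - 30) mod 360 = 47°
Right analog: (77 + 30) mod 360 = 107°
Analogous hues = 47° and 107°


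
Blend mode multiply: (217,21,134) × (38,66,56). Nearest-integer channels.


Multiply: C = A×B/255, rounded to nearest integer
R: 217×38/255 = 8246/255 ≈ 32.337 → 32
G: 21×66/255 = 1386/255 ≈ 5.435 → 5
B: 134×56/255 = 7504/255 ≈ 29.427 → 29
= RGB(32, 5, 29)


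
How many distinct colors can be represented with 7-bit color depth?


Colors = 2^bits = 2^7
= 128 colors


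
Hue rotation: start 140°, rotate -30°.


New hue = (H + rotation) mod 360
New hue = (140 -30) mod 360
= 110 mod 360
= 110°


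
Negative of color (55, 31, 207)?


Invert: (255-R, 255-G, 255-B)
R: 255-55 = 200
G: 255-31 = 224
B: 255-207 = 48
= RGB(200, 224, 48)


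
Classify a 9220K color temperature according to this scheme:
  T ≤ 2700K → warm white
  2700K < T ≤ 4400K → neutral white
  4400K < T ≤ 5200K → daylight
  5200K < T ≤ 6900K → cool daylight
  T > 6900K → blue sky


Temperature: 9220K
9220K > 6900K → blue sky
Classification: blue sky


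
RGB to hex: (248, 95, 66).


R = 248 → F8 (hex)
G = 95 → 5F (hex)
B = 66 → 42 (hex)
Hex = #F85F42


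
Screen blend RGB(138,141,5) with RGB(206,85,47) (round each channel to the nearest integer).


Screen: C = 255 - (255-A)×(255-B)/255, rounded to nearest integer
R: 255 - (255-138)×(255-206)/255 = 255 - 5733/255 ≈ 255 - 22.482 = 232.518 → 233
G: 255 - (255-141)×(255-85)/255 = 255 - 19380/255 ≈ 255 - 76.000 = 179.000 → 179
B: 255 - (255-5)×(255-47)/255 = 255 - 52000/255 ≈ 255 - 203.922 = 51.078 → 51
= RGB(233, 179, 51)


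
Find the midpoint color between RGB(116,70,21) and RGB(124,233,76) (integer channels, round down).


Midpoint: each channel = ⌊(C₁+C₂)/2⌋
R: ⌊(116+124)/2⌋ = 120
G: ⌊(70+233)/2⌋ = 151
B: ⌊(21+76)/2⌋ = 48
= RGB(120, 151, 48)


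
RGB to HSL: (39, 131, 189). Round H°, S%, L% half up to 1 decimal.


Normalize: R'=39/255≈0.1529, G'=131/255≈0.5137, B'=189/255≈0.7412
Max=189/255, Min=39/255, Δ=Max-Min=150/255
L = (Max+Min)/2 = (189+39)/510 = 228/510 = 0.44705… → L = 44.7%
L ≤ 0.5 → S = Δ/(Max+Min) = 150/(189+39) = 150/228 = 0.65789… → S = 65.8%
(the 1/255 factors cancel in S and H, so raw channel differences can be used)
Max is B' → H = 60 × ((R-G)/Δ + 4) = 60 × ((39-131)/150 + 4)
  -92/150 + 4 = -0.6133… + 4 = 3.3866…
  H = 60 × 3.3866… = 203.2° → H = 203.2°
= HSL(203.2°, 65.8%, 44.7%)


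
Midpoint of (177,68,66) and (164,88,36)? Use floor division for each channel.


Midpoint: each channel = ⌊(C₁+C₂)/2⌋
R: ⌊(177+164)/2⌋ = 170
G: ⌊(68+88)/2⌋ = 78
B: ⌊(66+36)/2⌋ = 51
= RGB(170, 78, 51)


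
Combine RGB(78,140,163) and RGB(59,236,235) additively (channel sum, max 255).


Additive: each channel = min(255, C₁+C₂)
R: 78+59 = 137 → 137
G: 140+236 = 376 → 255
B: 163+235 = 398 → 255
= RGB(137, 255, 255)


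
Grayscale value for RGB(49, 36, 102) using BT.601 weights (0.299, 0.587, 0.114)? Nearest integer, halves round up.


Gray = 0.299×R + 0.587×G + 0.114×B
Gray = 0.299×49 + 0.587×36 + 0.114×102
Gray = 14.651 + 21.132 + 11.628
Gray = 47.411 → round half up → 47
Gray = 47


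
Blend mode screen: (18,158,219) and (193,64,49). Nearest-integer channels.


Screen: C = 255 - (255-A)×(255-B)/255, rounded to nearest integer
R: 255 - (255-18)×(255-193)/255 = 255 - 14694/255 ≈ 255 - 57.624 = 197.376 → 197
G: 255 - (255-158)×(255-64)/255 = 255 - 18527/255 ≈ 255 - 72.655 = 182.345 → 182
B: 255 - (255-219)×(255-49)/255 = 255 - 7416/255 ≈ 255 - 29.082 = 225.918 → 226
= RGB(197, 182, 226)


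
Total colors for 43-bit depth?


Colors = 2^bits = 2^43
= 8,796,093,022,208 colors


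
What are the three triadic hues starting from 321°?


Triadic: equally spaced at 120° intervals
H1 = 321°
H2 = (321 + 120) mod 360 = 81°
H3 = (321 + 240) mod 360 = 201°
Triadic = 321°, 81°, 201°


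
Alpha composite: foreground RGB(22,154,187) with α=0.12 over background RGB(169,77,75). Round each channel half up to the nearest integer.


C = α×F + (1-α)×B, with 1-α = 0.88
R: 0.12×22 + 0.88×169 = 2.64 + 148.72 = 151.36 → 151
G: 0.12×154 + 0.88×77 = 18.48 + 67.76 = 86.24 → 86
B: 0.12×187 + 0.88×75 = 22.44 + 66.00 = 88.44 → 88
= RGB(151, 86, 88)


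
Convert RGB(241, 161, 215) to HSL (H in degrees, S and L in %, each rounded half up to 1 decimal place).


Normalize: R'=241/255≈0.9451, G'=161/255≈0.6314, B'=215/255≈0.8431
Max=241/255, Min=161/255, Δ=Max-Min=80/255
L = (Max+Min)/2 = (241+161)/510 = 402/510 = 0.78823… → L = 78.8%
L > 0.5 → S = Δ/(2-Max-Min) = 80/(510-241-161) = 80/108 = 0.74074… → S = 74.1%
(the 1/255 factors cancel in S and H, so raw channel differences can be used)
Max is R' → H = 60 × (((G-B)/Δ) mod 6) = 60 × (((161-215)/80) mod 6)
  (-54)/80 = -0.675; negative, so add 6 → 5.325
  H = 60 × 5.325 = 319.5° → H = 319.5°
= HSL(319.5°, 74.1%, 78.8%)


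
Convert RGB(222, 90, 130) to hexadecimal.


R = 222 → DE (hex)
G = 90 → 5A (hex)
B = 130 → 82 (hex)
Hex = #DE5A82


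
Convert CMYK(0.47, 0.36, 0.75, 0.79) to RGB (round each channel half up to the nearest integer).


R = 255 × (1-C) × (1-K) = 255 × 0.53 × 0.21 = 28.3815 → 28
G = 255 × (1-M) × (1-K) = 255 × 0.64 × 0.21 = 34.272 → 34
B = 255 × (1-Y) × (1-K) = 255 × 0.25 × 0.21 = 13.3875 → 13
= RGB(28, 34, 13)


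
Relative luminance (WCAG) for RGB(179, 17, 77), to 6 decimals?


Linearize each channel (sRGB transfer function): c = v/255; c_lin = c/12.92 if c ≤ 0.04045, else ((c+0.055)/1.055)^2.4
  R: 179/255 ≈ 0.701961 > 0.04045 → ((0.701961+0.055)/1.055)^2.4 ≈ 0.450786
  G: 17/255 ≈ 0.066667 > 0.04045 → ((0.066667+0.055)/1.055)^2.4 ≈ 0.005605
  B: 77/255 ≈ 0.301961 > 0.04045 → ((0.301961+0.055)/1.055)^2.4 ≈ 0.074214
R_lin = 0.450786, G_lin = 0.005605, B_lin = 0.074214
L = 0.2126×R + 0.7152×G + 0.0722×B
L = 0.2126×0.450786 + 0.7152×0.005605 + 0.0722×0.074214
L ≈ 0.105204


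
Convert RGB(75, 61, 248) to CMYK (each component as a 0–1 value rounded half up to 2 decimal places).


R'=75/255≈0.2941, G'=61/255≈0.2392, B'=248/255≈0.9725
K = 1 - max(R',G',B') = 1 - 248/255 = 7/255 = 0.02745… → 0.03
(1-R'-K)/(1-K) simplifies to (max-R)/max with max = 248:
C = (248-75)/248 = 173/248 = 0.69758… → 0.70
M = (248-61)/248 = 187/248 = 0.75403… → 0.75
Y = (248-248)/248 = 0/248 = 0 → 0.00
= CMYK(0.70, 0.75, 0.00, 0.03)


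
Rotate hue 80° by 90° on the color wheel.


New hue = (H + rotation) mod 360
New hue = (80 + 90) mod 360
= 170 mod 360
= 170°


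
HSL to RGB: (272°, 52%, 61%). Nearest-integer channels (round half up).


H=272°, S=0.52, L=0.61
C = (1-|2L-1|)×S = (1-|0.22|)×0.52 = 0.4056
H' = H/60 = 272/60 ≈ 4.5333; X = C×(1-|H' mod 2 - 1|) = 0.21632
m = L - C/2 = 0.61 - 0.2028 = 0.4072
Sector ⌊H'⌋ = 4 → (R',G',B') = (0.21632, 0.0, 0.4056)
RGB = ((R'+m)×255, (G'+m)×255, (B'+m)×255) = (158.9976, 103.836, 207.264)
Round half up → RGB(159, 104, 207)


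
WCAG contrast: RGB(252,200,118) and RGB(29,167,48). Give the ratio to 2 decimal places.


Linearize each sRGB channel c=v/255: c/12.92 if c ≤ 0.04045 else ((c+0.055)/1.055)^2.4
L = 0.2126×R_lin + 0.7152×G_lin + 0.0722×B_lin
Color 1 (252,200,118):
  R=252: 252/255≈0.9882 > 0.04045 → ((0.9882+0.055)/1.055)^2.4 ≈ 0.97345
  G=200: 200/255≈0.7843 > 0.04045 → ((0.7843+0.055)/1.055)^2.4 ≈ 0.57758
  B=118: 118/255≈0.4627 > 0.04045 → ((0.4627+0.055)/1.055)^2.4 ≈ 0.18116
  L1 = 0.2126×0.97345 + 0.7152×0.57758 + 0.0722×0.18116 ≈ 0.63312
Color 2 (29,167,48):
  R=29: 29/255≈0.1137 > 0.04045 → ((0.1137+0.055)/1.055)^2.4 ≈ 0.01229
  G=167: 167/255≈0.6549 > 0.04045 → ((0.6549+0.055)/1.055)^2.4 ≈ 0.38643
  B=48: 48/255≈0.1882 > 0.04045 → ((0.1882+0.055)/1.055)^2.4 ≈ 0.02956
  L2 = 0.2126×0.01229 + 0.7152×0.38643 + 0.0722×0.02956 ≈ 0.28112
Lighter = 0.63312, Darker = 0.28112
Ratio = (L_lighter + 0.05) / (L_darker + 0.05)
Ratio = (0.63312 + 0.05) / (0.28112 + 0.05) = 0.68312 / 0.33112 ≈ 2.0631
Ratio ≈ 2.06:1


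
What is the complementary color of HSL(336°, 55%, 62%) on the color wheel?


Complement = opposite side of color wheel = hue + 180°
H' = (336 + 180) mod 360 = 156°
S and L unchanged.
= HSL(156°, 55%, 62%)


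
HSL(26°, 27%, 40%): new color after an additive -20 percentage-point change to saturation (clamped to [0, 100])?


Original S = 27%
Adjustment = -20 percentage points
New S = 27 + (-20) = 7
Clamp to [0, 100] → 7
= HSL(26°, 7%, 40%)


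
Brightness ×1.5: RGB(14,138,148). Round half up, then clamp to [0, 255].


Multiply each channel by 1.5, round half up, clamp to [0, 255]
R: 14×1.5 = 21
G: 138×1.5 = 207
B: 148×1.5 = 222
= RGB(21, 207, 222)


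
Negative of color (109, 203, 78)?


Invert: (255-R, 255-G, 255-B)
R: 255-109 = 146
G: 255-203 = 52
B: 255-78 = 177
= RGB(146, 52, 177)


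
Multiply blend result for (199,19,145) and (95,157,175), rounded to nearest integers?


Multiply: C = A×B/255, rounded to nearest integer
R: 199×95/255 = 18905/255 ≈ 74.137 → 74
G: 19×157/255 = 2983/255 ≈ 11.698 → 12
B: 145×175/255 = 25375/255 ≈ 99.510 → 100
= RGB(74, 12, 100)


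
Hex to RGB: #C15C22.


C1 → 193 (R)
5C → 92 (G)
22 → 34 (B)
= RGB(193, 92, 34)


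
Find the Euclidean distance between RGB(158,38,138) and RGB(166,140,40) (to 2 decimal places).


d = √[(R₁-R₂)² + (G₁-G₂)² + (B₁-B₂)²]
d = √[(158-166)² + (38-140)² + (138-40)²]
d = √[64 + 10404 + 9604]
d = √20072
d ≈ 141.68


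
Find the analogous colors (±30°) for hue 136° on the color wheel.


Base hue: 136°
Left analog: (136 - 30) mod 360 = 106°
Right analog: (136 + 30) mod 360 = 166°
Analogous hues = 106° and 166°


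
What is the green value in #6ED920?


Color: #6ED920
R = 6E = 110
G = D9 = 217
B = 20 = 32
Green = 217


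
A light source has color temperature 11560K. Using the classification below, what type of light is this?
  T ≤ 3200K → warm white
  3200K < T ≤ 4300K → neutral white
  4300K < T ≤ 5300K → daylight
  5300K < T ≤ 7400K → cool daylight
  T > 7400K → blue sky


Temperature: 11560K
11560K > 7400K → blue sky
Classification: blue sky


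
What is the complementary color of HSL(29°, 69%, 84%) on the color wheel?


Complement = opposite side of color wheel = hue + 180°
H' = (29 + 180) mod 360 = 209°
S and L unchanged.
= HSL(209°, 69%, 84%)


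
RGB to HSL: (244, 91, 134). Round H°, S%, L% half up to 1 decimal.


Normalize: R'=244/255≈0.9569, G'=91/255≈0.3569, B'=134/255≈0.5255
Max=244/255, Min=91/255, Δ=Max-Min=153/255
L = (Max+Min)/2 = (244+91)/510 = 335/510 = 0.65686… → L = 65.7%
L > 0.5 → S = Δ/(2-Max-Min) = 153/(510-244-91) = 153/175 = 0.87428… → S = 87.4%
(the 1/255 factors cancel in S and H, so raw channel differences can be used)
Max is R' → H = 60 × (((G-B)/Δ) mod 6) = 60 × (((91-134)/153) mod 6)
  (-43)/153 = -0.2810…; negative, so add 6 → 5.7189…
  H = 60 × 5.7189… = 343.137…° → H = 343.1°
= HSL(343.1°, 87.4%, 65.7%)
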